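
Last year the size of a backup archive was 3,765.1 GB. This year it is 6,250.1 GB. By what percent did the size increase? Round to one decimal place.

Change: 6,250.1 − 3,765.1 = 2,485.0.
Relative to the original: 2,485.0 ÷ 3,765.1 ≈ 66.0%.
So the size increased by 66.0%.

66.0%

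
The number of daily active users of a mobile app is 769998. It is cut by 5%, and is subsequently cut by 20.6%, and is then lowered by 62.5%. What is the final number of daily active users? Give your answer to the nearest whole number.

After the 5% decrease: 769998 × 0.95 = 731498.1.
Apply the 20.6% decrease: 731498.1 × 0.794 = 580809.4914.
Apply the 62.5% decrease: 580809.4914 × 0.375 = 217803.559275 ≈ 217804.

217804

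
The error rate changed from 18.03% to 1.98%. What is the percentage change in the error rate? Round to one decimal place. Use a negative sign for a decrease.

The change is 1.98 − 18.03 = -16.05 percentage points.
Relative to the original 18.03%, that is -16.05 ÷ 18.03 ≈ -89.0%.

-89.0%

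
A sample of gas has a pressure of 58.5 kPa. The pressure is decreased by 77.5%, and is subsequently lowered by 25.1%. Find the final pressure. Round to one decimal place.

77.5% decrease: 58.5 × 0.225 = 13.1625.
After the 25.1% decrease: 13.1625 × 0.749 = 9.8587125 ≈ 9.9.

9.9 kPa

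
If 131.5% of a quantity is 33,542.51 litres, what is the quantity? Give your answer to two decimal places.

25,507.61 litres

33,542.51 litres ÷ 1.315 ≈ 25,507.61 litres.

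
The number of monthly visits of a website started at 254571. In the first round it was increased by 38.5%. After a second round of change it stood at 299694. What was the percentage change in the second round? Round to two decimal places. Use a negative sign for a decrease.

-15.00%

After the first round: 254571 × 1.385 = 352580.835.
Second-round multiplier: 299694 ÷ 352580.835 ≈ 0.850001.
That is a change of -15.00%.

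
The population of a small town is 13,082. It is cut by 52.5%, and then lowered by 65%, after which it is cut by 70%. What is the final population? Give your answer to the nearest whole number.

652

Each change multiplies by a factor: 0.475 × 0.35 × 0.3 = 0.049875.
13,082 × 0.049875 = 652.46475 ≈ 652.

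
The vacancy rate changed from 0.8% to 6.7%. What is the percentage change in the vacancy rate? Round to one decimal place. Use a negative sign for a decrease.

The change is 6.7 − 0.8 = 5.9 percentage points.
Relative to the original 0.8%, that is 5.9 ÷ 0.8 = 737.5%.

737.5%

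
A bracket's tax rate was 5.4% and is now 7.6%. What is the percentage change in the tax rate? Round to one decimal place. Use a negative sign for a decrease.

40.7%

The change is 7.6 − 5.4 = 2.2 percentage points.
Relative to the original 5.4%, that is 2.2 ÷ 5.4 ≈ 40.7%.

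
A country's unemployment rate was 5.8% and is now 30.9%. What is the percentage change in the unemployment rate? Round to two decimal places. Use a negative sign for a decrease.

432.76%

The change is 30.9 − 5.8 = 25.1 percentage points.
Relative to the original 5.8%, that is 25.1 ÷ 5.8 ≈ 432.76%.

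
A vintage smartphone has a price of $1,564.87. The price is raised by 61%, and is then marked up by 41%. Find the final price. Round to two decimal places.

Each change multiplies by a factor: 1.61 × 1.41 = 2.2701.
$1,564.87 × 2.2701 = $3552.411387 ≈ $3,552.41.

$3,552.41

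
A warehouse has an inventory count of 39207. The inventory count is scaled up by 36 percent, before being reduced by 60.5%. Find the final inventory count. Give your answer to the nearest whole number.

21062

Each change multiplies by a factor: 1.36 × 0.395 = 0.5372.
39207 × 0.5372 = 21062.0004 ≈ 21062.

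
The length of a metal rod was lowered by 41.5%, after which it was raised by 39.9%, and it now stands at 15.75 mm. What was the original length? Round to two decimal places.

The overall multiplier applied was 0.585 × 1.399 = 0.818415.
So the original length was 15.75 ÷ 0.818415 ≈ 19.24 mm.

19.24 mm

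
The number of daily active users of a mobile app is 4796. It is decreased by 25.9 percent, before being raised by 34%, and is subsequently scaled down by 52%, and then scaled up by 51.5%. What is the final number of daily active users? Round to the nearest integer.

Each change multiplies by a factor: 0.741 × 1.34 × 0.48 × 1.515 = 0.722065968.
4796 × 0.722065968 = 3463.028382528 ≈ 3463.

3463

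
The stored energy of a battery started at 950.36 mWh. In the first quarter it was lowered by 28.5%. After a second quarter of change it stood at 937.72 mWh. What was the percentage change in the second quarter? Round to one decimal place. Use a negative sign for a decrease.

After the first quarter: 950.36 × 0.715 = 679.5074.
Second-quarter multiplier: 937.72 ÷ 679.5074 ≈ 1.38.
That is a change of 38.0%.

38.0%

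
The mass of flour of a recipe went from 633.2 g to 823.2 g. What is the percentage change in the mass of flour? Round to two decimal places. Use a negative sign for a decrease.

30.01%

Change: 823.2 − 633.2 = 190.0.
Relative to the original: 190.0 ÷ 633.2 ≈ 30.01%.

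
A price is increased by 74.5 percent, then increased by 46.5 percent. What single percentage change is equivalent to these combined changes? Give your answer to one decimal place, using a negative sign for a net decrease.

The combined multiplier is 1.745 × 1.465 = 2.556425.
That corresponds to an increase of 155.6%.

155.6%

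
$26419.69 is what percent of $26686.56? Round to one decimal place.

$26419.69 ÷ $26686.56 ≈ 99.0%.

99.0%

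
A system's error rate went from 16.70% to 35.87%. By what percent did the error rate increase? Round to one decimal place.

114.8%

The change is 35.87 − 16.70 = 19.17 percentage points.
Relative to the original 16.70%, that is 19.17 ÷ 16.70 ≈ 114.8%.
So the error rate rose by 114.8%.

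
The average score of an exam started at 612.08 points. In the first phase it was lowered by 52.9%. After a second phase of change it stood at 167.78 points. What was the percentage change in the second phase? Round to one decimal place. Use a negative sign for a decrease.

-41.8%

After the first phase: 612.08 × 0.471 = 288.28968.
Second-phase multiplier: 167.78 ÷ 288.28968 ≈ 0.58198.
That is a change of -41.8%.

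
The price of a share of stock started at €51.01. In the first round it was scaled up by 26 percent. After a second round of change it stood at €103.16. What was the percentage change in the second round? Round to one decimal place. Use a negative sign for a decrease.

60.5%

After the first round: €51.01 × 1.26 = €64.2726.
Second-round multiplier: €103.16 ÷ €64.2726 ≈ 1.60504.
That is a change of 60.5%.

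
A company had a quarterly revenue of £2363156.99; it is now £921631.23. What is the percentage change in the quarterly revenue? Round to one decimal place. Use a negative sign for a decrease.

Change: £921631.23 − £2363156.99 = -£1441525.76.
Relative to the original: -£1441525.76 ÷ £2363156.99 ≈ -61.0%.

-61.0%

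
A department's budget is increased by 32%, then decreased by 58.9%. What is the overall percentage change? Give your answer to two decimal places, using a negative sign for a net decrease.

The combined multiplier is 1.32 × 0.411 = 0.54252.
That corresponds to a decrease of 45.75%.

-45.75%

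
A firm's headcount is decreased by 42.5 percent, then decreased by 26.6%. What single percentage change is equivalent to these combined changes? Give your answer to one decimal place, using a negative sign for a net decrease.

A 42.5% decrease multiplies by 0.575.
Then a 26.6% decrease: 0.575 × 0.734 = 0.42205.
Overall factor 0.42205, i.e. -57.8%.

-57.8%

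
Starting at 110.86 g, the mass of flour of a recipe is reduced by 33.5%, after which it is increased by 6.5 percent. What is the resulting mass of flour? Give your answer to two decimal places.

Each change multiplies by a factor: 0.665 × 1.065 = 0.708225.
110.86 × 0.708225 = 78.5138235 ≈ 78.51.

78.51 g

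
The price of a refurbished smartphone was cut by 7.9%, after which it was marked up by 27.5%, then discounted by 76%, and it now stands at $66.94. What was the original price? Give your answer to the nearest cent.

$237.52

The overall multiplier applied was 0.921 × 1.275 × 0.24 = 0.281826.
So the original price was $66.94 ÷ 0.281826 ≈ $237.52.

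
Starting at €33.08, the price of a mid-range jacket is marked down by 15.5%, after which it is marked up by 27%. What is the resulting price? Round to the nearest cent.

15.5% decrease: €33.08 × 0.845 = €27.9526.
27% increase: €27.9526 × 1.27 = €35.499802 ≈ €35.50.

€35.50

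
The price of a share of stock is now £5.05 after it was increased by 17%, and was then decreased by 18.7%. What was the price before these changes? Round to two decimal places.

£5.31

The overall multiplier applied was 1.17 × 0.813 = 0.95121.
So the original price was £5.05 ÷ 0.95121 ≈ £5.31.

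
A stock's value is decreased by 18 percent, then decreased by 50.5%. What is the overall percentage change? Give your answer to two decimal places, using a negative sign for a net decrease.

-59.41%

An 18% decrease multiplies by 0.82.
Then a 50.5% decrease: 0.82 × 0.495 = 0.4059.
Overall factor 0.4059, i.e. -59.41%.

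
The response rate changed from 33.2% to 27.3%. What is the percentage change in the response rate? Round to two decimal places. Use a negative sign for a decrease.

-17.77%

The change is 27.3 − 33.2 = -5.9 percentage points.
Relative to the original 33.2%, that is -5.9 ÷ 33.2 ≈ -17.77%.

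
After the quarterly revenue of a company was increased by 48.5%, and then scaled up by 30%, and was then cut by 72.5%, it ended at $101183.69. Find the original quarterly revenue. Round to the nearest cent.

$190593.47

The overall multiplier applied was 1.485 × 1.3 × 0.275 = 0.5308875.
So the original quarterly revenue was $101183.69 ÷ 0.5308875 ≈ $190593.47.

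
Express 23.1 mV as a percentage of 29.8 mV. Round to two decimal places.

77.52%

23.1 mV ÷ 29.8 mV ≈ 77.52%.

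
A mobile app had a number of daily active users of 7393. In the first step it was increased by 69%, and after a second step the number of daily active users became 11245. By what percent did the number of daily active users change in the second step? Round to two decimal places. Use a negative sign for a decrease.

-10.00%

After the first step: 7393 × 1.69 = 12494.17.
Second-step multiplier: 11245 ÷ 12494.17 ≈ 0.90002.
That is a change of -10.00%.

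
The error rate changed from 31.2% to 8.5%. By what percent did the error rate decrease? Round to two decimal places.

72.76%

The change is 8.5 − 31.2 = -22.7 percentage points.
Relative to the original 31.2%, that is -22.7 ÷ 31.2 ≈ -72.76%.
So the error rate fell by 72.76%.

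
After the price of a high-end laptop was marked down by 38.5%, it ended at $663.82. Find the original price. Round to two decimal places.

$1,079.38

The overall multiplier applied was 0.615.
So the original price was $663.82 ÷ 0.615 ≈ $1,079.38.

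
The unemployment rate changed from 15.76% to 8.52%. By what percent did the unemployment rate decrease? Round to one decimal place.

45.9%

The change is 8.52 − 15.76 = -7.24 percentage points.
Relative to the original 15.76%, that is -7.24 ÷ 15.76 ≈ -45.9%.
So the unemployment rate fell by 45.9%.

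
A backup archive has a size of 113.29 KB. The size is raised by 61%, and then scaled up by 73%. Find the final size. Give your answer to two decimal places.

315.55 KB

Each change multiplies by a factor: 1.61 × 1.73 = 2.7853.
113.29 × 2.7853 = 315.546637 ≈ 315.55.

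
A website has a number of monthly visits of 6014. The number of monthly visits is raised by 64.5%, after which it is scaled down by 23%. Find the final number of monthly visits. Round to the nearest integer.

Apply the 64.5% increase: 6014 × 1.645 = 9893.03.
23% decrease: 9893.03 × 0.77 = 7617.6331 ≈ 7618.

7618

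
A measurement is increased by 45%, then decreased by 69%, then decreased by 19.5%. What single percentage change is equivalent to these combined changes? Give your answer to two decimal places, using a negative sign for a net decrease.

A 45% increase multiplies by 1.45.
Then a 69% decrease: 1.45 × 0.31 = 0.4495.
Then a 19.5% decrease: 0.4495 × 0.805 = 0.3618475.
Overall factor 0.3618475, i.e. -63.82%.

-63.82%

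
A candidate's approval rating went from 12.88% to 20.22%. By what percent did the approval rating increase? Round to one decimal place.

57.0%

The change is 20.22 − 12.88 = 7.34 percentage points.
Relative to the original 12.88%, that is 7.34 ÷ 12.88 ≈ 57.0%.
So the approval rating rose by 57.0%.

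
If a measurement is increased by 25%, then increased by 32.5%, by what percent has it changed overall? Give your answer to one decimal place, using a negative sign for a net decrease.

The combined multiplier is 1.25 × 1.325 = 1.65625.
That corresponds to an increase of 65.6%.

65.6%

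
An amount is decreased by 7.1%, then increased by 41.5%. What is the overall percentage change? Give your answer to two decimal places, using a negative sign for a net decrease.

A 7.1% decrease multiplies by 0.929.
Then a 41.5% increase: 0.929 × 1.415 = 1.314535.
Overall factor 1.314535, i.e. 31.45%.

31.45%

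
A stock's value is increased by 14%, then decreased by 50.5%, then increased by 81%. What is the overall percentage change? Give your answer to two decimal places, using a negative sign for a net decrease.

A 14% increase multiplies by 1.14.
Then a 50.5% decrease: 1.14 × 0.495 = 0.5643.
Then an 81% increase: 0.5643 × 1.81 = 1.021383.
Overall factor 1.021383, i.e. 2.14%.

2.14%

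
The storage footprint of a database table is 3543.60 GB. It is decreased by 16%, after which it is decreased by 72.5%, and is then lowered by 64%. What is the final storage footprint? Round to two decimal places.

After the 16% decrease: 3543.60 × 0.84 = 2976.624.
After the 72.5% decrease: 2976.624 × 0.275 = 818.5716.
After the 64% decrease: 818.5716 × 0.36 = 294.685776 ≈ 294.69.

294.69 GB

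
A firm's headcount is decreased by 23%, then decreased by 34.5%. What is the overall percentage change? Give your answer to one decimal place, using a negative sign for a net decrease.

A 23% decrease multiplies by 0.77.
Then a 34.5% decrease: 0.77 × 0.655 = 0.50435.
Overall factor 0.50435, i.e. -49.6%.

-49.6%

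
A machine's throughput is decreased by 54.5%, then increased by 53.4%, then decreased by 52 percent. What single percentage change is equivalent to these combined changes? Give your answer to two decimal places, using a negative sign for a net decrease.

-66.50%

A 54.5% decrease multiplies by 0.455.
Then a 53.4% increase: 0.455 × 1.534 = 0.69797.
Then a 52% decrease: 0.69797 × 0.48 = 0.3350256.
Overall factor 0.3350256, i.e. -66.50%.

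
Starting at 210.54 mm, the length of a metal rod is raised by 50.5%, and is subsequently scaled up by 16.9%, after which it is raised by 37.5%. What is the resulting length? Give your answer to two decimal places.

509.32 mm

50.5% increase: 210.54 × 1.505 = 316.8627.
16.9% increase: 316.8627 × 1.169 = 370.4124963.
After the 37.5% increase: 370.4124963 × 1.375 = 509.3171824125 ≈ 509.32.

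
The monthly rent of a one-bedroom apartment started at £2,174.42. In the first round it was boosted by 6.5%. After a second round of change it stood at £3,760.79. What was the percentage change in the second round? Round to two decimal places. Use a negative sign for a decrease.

After the first round: £2,174.42 × 1.065 = £2315.7573.
Second-round multiplier: £3,760.79 ÷ £2315.7573 ≈ 1.624.
That is a change of 62.40%.

62.40%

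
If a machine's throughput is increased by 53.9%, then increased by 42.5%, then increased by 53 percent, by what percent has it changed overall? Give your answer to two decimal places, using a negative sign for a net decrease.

The combined multiplier is 1.539 × 1.425 × 1.53 = 3.35540475.
That corresponds to an increase of 235.54%.

235.54%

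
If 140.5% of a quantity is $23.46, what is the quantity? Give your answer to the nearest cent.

$23.46 ÷ 1.405 ≈ $16.70.

$16.70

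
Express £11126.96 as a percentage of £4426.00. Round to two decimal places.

£11126.96 ÷ £4426.00 ≈ 251.40%.

251.40%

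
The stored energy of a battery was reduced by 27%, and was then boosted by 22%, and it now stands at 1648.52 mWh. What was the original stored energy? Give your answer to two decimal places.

The overall multiplier applied was 0.73 × 1.22 = 0.8906.
So the original stored energy was 1648.52 ÷ 0.8906 ≈ 1851.02 mWh.

1851.02 mWh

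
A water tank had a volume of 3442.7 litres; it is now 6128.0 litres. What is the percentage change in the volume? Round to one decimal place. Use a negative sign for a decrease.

78.0%

Change: 6128.0 − 3442.7 = 2685.3.
Relative to the original: 2685.3 ÷ 3442.7 ≈ 78.0%.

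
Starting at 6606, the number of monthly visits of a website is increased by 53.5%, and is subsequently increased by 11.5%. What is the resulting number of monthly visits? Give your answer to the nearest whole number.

53.5% increase: 6606 × 1.535 = 10140.21.
Apply the 11.5% increase: 10140.21 × 1.115 = 11306.33415 ≈ 11306.

11306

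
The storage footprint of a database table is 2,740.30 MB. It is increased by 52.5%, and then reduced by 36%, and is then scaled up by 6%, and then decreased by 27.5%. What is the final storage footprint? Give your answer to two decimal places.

2,055.38 MB

Apply the 52.5% increase: 2,740.30 × 1.525 = 4178.9575.
Apply the 36% decrease: 4178.9575 × 0.64 = 2674.5328.
Apply the 6% increase: 2674.5328 × 1.06 = 2835.004768.
After the 27.5% decrease: 2835.004768 × 0.725 = 2055.3784568 ≈ 2,055.38.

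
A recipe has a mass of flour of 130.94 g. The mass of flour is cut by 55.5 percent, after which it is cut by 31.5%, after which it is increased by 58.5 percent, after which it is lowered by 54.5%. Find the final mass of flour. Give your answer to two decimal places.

28.78 g

Apply the 55.5% decrease: 130.94 × 0.445 = 58.2683.
31.5% decrease: 58.2683 × 0.685 = 39.9137855.
58.5% increase: 39.9137855 × 1.585 = 63.2633500175.
After the 54.5% decrease: 63.2633500175 × 0.455 = 28.7848242579625 ≈ 28.78.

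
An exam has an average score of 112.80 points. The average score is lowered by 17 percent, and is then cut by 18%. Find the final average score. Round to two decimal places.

76.77 points

Each change multiplies by a factor: 0.83 × 0.82 = 0.6806.
112.80 × 0.6806 = 76.77168 ≈ 76.77.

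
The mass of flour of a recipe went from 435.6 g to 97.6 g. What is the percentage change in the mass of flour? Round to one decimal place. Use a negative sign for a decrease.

Change: 97.6 − 435.6 = -338.0.
Relative to the original: -338.0 ÷ 435.6 ≈ -77.6%.

-77.6%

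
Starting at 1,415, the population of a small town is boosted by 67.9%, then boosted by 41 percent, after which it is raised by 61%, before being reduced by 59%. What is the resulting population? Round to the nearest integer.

2,211

Each change multiplies by a factor: 1.679 × 1.41 × 1.61 × 0.41 = 1.562714139.
1,415 × 1.562714139 = 2211.240506685 ≈ 2,211.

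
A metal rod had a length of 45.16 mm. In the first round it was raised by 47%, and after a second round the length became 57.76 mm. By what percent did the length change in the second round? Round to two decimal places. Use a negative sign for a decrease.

-12.99%

After the first round: 45.16 × 1.47 = 66.3852.
Second-round multiplier: 57.76 ÷ 66.3852 ≈ 0.870073.
That is a change of -12.99%.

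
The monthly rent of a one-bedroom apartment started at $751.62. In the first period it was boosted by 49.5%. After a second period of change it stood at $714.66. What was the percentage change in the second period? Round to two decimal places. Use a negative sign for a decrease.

-36.40%

After the first period: $751.62 × 1.495 = $1123.6719.
Second-period multiplier: $714.66 ÷ $1123.6719 ≈ 0.636004.
That is a change of -36.40%.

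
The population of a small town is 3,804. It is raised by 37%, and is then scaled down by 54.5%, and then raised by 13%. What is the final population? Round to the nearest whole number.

After the 37% increase: 3,804 × 1.37 = 5211.48.
Apply the 54.5% decrease: 5211.48 × 0.455 = 2371.2234.
13% increase: 2371.2234 × 1.13 = 2679.482442 ≈ 2,679.

2,679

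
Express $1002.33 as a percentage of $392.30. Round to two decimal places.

$1002.33 ÷ $392.30 ≈ 255.50%.

255.50%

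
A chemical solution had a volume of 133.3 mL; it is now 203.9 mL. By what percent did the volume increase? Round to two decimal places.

Change: 203.9 − 133.3 = 70.6.
Relative to the original: 70.6 ÷ 133.3 ≈ 52.96%.
So the volume increased by 52.96%.

52.96%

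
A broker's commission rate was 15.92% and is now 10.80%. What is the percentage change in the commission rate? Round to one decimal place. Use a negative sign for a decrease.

-32.2%

The change is 10.80 − 15.92 = -5.12 percentage points.
Relative to the original 15.92%, that is -5.12 ÷ 15.92 ≈ -32.2%.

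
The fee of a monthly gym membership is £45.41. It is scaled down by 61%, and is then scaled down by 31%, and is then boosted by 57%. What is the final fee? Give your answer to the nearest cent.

£19.19

After the 61% decrease: £45.41 × 0.39 = £17.7099.
Apply the 31% decrease: £17.7099 × 0.69 = £12.219831.
After the 57% increase: £12.219831 × 1.57 = £19.18513467 ≈ £19.19.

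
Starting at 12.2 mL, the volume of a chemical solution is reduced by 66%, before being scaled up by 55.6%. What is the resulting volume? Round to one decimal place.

6.5 mL

66% decrease: 12.2 × 0.34 = 4.148.
Apply the 55.6% increase: 4.148 × 1.556 = 6.454288 ≈ 6.5.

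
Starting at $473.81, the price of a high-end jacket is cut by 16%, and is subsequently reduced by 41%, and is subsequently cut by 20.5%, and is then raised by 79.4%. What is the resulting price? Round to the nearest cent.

Each change multiplies by a factor: 0.84 × 0.59 × 0.795 × 1.794 = 0.706839588.
$473.81 × 0.706839588 = $334.90766519028 ≈ $334.91.

$334.91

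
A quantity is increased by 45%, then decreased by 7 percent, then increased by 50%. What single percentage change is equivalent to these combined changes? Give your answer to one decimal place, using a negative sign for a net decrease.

102.3%

The combined multiplier is 1.45 × 0.93 × 1.5 = 2.02275.
That corresponds to an increase of 102.3%.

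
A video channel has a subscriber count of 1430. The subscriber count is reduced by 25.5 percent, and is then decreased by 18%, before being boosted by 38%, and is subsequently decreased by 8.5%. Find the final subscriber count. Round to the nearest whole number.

Each change multiplies by a factor: 0.745 × 0.82 × 1.38 × 0.915 = 0.77138343.
1430 × 0.77138343 = 1103.0783049 ≈ 1103.

1103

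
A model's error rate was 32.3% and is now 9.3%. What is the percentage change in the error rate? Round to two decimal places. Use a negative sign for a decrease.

-71.21%

The change is 9.3 − 32.3 = -23.0 percentage points.
Relative to the original 32.3%, that is -23.0 ÷ 32.3 ≈ -71.21%.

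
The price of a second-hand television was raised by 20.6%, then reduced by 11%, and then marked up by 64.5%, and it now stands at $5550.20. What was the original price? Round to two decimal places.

$3143.44

The overall multiplier applied was 1.206 × 0.89 × 1.645 = 1.7656443.
So the original price was $5550.20 ÷ 1.7656443 ≈ $3143.44.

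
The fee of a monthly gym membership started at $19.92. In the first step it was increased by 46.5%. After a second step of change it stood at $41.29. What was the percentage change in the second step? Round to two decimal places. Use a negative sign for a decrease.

After the first step: $19.92 × 1.465 = $29.1828.
Second-step multiplier: $41.29 ÷ $29.1828 ≈ 1.414875.
That is a change of 41.49%.

41.49%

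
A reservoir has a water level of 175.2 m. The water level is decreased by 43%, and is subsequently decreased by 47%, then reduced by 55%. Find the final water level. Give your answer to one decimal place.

23.8 m

Each change multiplies by a factor: 0.57 × 0.53 × 0.45 = 0.135945.
175.2 × 0.135945 = 23.817564 ≈ 23.8.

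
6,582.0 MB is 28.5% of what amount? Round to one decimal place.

23,094.7 MB

6,582.0 MB ÷ 0.285 ≈ 23,094.7 MB.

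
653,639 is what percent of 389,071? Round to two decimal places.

168.00%

653,639 ÷ 389,071 ≈ 168.00%.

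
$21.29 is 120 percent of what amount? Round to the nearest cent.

$21.29 ÷ 1.2 ≈ $17.74.

$17.74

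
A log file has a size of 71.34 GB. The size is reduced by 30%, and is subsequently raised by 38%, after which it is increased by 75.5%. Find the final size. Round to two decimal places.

120.94 GB

Each change multiplies by a factor: 0.7 × 1.38 × 1.755 = 1.69533.
71.34 × 1.69533 = 120.9448422 ≈ 120.94.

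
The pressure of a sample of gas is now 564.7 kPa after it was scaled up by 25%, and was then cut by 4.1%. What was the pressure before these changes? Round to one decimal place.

Undoing the 4.1% decrease: 564.7 ÷ 0.959 ≈ 588.842544.
Undoing the 25% increase: 588.842544 ÷ 1.25 ≈ 471.1 kPa.

471.1 kPa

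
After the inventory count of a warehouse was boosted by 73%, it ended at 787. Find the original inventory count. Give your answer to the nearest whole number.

455

The overall multiplier applied was 1.73.
So the original inventory count was 787 ÷ 1.73 ≈ 455.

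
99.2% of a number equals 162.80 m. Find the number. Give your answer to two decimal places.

164.11 m

162.80 m ÷ 0.992 ≈ 164.11 m.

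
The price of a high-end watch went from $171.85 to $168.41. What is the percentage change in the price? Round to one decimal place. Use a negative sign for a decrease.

Change: $168.41 − $171.85 = -$3.44.
Relative to the original: -$3.44 ÷ $171.85 ≈ -2.0%.

-2.0%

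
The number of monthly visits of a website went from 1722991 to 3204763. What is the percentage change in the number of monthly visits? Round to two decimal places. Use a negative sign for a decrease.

Change: 3204763 − 1722991 = 1481772.
Relative to the original: 1481772 ÷ 1722991 ≈ 86.00%.

86.00%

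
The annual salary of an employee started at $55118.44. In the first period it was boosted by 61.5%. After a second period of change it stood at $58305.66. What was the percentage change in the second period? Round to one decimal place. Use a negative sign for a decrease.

-34.5%

After the first period: $55118.44 × 1.615 = $89016.2806.
Second-period multiplier: $58305.66 ÷ $89016.2806 ≈ 0.655.
That is a change of -34.5%.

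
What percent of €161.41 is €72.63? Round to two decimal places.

€72.63 ÷ €161.41 ≈ 45.00%.

45.00%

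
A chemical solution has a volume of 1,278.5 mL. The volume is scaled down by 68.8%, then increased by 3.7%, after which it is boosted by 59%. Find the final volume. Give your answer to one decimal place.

Each change multiplies by a factor: 0.312 × 1.037 × 1.59 = 0.51443496.
1,278.5 × 0.51443496 = 657.70509636 ≈ 657.7.

657.7 mL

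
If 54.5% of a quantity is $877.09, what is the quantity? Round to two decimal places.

$877.09 ÷ 0.545 ≈ $1,609.34.

$1,609.34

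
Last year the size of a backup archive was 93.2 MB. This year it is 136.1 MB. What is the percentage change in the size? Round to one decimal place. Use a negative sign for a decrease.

Change: 136.1 − 93.2 = 42.9.
Relative to the original: 42.9 ÷ 93.2 ≈ 46.0%.

46.0%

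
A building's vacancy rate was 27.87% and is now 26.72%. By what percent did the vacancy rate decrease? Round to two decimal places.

The change is 26.72 − 27.87 = -1.15 percentage points.
Relative to the original 27.87%, that is -1.15 ÷ 27.87 ≈ -4.13%.
So the vacancy rate fell by 4.13%.

4.13%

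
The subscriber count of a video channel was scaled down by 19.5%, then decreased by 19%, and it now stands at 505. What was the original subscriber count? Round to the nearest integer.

Undoing the 19% decrease: 505 ÷ 0.81 ≈ 623.45679.
Undoing the 19.5% decrease: 623.45679 ÷ 0.805 ≈ 774.

774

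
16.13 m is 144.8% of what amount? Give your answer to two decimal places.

11.14 m

16.13 m ÷ 1.448 ≈ 11.14 m.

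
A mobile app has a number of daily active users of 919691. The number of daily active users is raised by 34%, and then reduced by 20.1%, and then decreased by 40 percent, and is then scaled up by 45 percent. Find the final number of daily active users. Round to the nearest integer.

34% increase: 919691 × 1.34 = 1232385.94.
After the 20.1% decrease: 1232385.94 × 0.799 = 984676.36606.
After the 40% decrease: 984676.36606 × 0.6 = 590805.819636.
Apply the 45% increase: 590805.819636 × 1.45 = 856668.4384722 ≈ 856668.

856668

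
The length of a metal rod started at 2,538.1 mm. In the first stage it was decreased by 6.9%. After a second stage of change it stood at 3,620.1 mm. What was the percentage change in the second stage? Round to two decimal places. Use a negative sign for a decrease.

53.20%

After the first stage: 2,538.1 × 0.931 = 2362.9711.
Second-stage multiplier: 3,620.1 ÷ 2362.9711 ≈ 1.532012.
That is a change of 53.20%.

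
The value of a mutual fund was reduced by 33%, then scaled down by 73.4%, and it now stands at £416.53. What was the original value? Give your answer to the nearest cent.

£2,337.17

The overall multiplier applied was 0.67 × 0.266 = 0.17822.
So the original value was £416.53 ÷ 0.17822 ≈ £2,337.17.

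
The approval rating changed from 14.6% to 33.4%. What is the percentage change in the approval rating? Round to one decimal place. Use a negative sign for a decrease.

128.8%

The change is 33.4 − 14.6 = 18.8 percentage points.
Relative to the original 14.6%, that is 18.8 ÷ 14.6 ≈ 128.8%.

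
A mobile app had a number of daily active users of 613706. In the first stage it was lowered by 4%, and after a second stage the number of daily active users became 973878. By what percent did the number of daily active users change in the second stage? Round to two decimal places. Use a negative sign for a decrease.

65.30%

After the first stage: 613706 × 0.96 = 589157.76.
Second-stage multiplier: 973878 ÷ 589157.76 ≈ 1.653.
That is a change of 65.30%.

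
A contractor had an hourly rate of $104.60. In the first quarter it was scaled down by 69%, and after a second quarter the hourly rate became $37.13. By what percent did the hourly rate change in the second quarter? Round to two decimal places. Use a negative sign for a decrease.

14.51%

After the first quarter: $104.60 × 0.31 = $32.426.
Second-quarter multiplier: $37.13 ÷ $32.426 ≈ 1.145069.
That is a change of 14.51%.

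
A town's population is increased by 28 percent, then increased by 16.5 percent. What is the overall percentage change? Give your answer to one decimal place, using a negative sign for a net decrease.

49.1%

A 28% increase multiplies by 1.28.
Then a 16.5% increase: 1.28 × 1.165 = 1.4912.
Overall factor 1.4912, i.e. 49.1%.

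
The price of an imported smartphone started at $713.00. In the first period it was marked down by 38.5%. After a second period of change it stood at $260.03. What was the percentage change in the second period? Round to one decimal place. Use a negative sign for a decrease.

After the first period: $713.00 × 0.615 = $438.495.
Second-period multiplier: $260.03 ÷ $438.495 ≈ 0.59301.
That is a change of -40.7%.

-40.7%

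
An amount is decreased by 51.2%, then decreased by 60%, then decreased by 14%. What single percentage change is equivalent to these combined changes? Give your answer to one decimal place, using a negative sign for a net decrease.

-83.2%

The combined multiplier is 0.488 × 0.4 × 0.86 = 0.167872.
That corresponds to a decrease of 83.2%.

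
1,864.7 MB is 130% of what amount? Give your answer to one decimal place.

1,864.7 MB ÷ 1.3 ≈ 1,434.4 MB.

1,434.4 MB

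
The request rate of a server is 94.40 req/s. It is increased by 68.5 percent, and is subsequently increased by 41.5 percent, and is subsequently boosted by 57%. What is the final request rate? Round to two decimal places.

Apply the 68.5% increase: 94.40 × 1.685 = 159.064.
41.5% increase: 159.064 × 1.415 = 225.07556.
Apply the 57% increase: 225.07556 × 1.57 = 353.3686292 ≈ 353.37.

353.37 req/s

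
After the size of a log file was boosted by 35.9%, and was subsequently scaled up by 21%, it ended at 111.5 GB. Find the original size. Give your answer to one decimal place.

67.8 GB

The overall multiplier applied was 1.359 × 1.21 = 1.64439.
So the original size was 111.5 ÷ 1.64439 ≈ 67.8 GB.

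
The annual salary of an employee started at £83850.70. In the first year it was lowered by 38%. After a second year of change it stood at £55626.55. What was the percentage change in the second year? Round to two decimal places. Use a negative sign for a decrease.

7.00%

After the first year: £83850.70 × 0.62 = £51987.434.
Second-year multiplier: £55626.55 ÷ £51987.434 ≈ 1.07.
That is a change of 7.00%.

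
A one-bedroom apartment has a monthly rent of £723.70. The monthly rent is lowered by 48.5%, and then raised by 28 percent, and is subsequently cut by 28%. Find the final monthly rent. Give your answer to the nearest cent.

£343.49

After the 48.5% decrease: £723.70 × 0.515 = £372.7055.
After the 28% increase: £372.7055 × 1.28 = £477.06304.
28% decrease: £477.06304 × 0.72 = £343.4853888 ≈ £343.49.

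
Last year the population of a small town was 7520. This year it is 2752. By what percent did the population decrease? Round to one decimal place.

63.4%

Change: 2752 − 7520 = -4768.
Relative to the original: -4768 ÷ 7520 ≈ -63.4%.
So the population decreased by 63.4%.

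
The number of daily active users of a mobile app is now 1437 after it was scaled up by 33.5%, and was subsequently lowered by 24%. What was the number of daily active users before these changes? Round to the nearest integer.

1416

The overall multiplier applied was 1.335 × 0.76 = 1.0146.
So the original number of daily active users was 1437 ÷ 1.0146 ≈ 1416.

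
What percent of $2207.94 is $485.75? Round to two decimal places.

22.00%

$485.75 ÷ $2207.94 ≈ 22.00%.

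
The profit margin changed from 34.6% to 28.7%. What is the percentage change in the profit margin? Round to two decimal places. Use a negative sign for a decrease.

The change is 28.7 − 34.6 = -5.9 percentage points.
Relative to the original 34.6%, that is -5.9 ÷ 34.6 ≈ -17.05%.

-17.05%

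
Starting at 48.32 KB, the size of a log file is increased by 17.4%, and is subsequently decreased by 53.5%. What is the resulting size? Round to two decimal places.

Apply the 17.4% increase: 48.32 × 1.174 = 56.72768.
After the 53.5% decrease: 56.72768 × 0.465 = 26.3783712 ≈ 26.38.

26.38 KB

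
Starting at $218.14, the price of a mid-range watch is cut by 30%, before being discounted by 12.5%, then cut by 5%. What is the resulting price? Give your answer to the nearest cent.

30% decrease: $218.14 × 0.7 = $152.698.
12.5% decrease: $152.698 × 0.875 = $133.61075.
After the 5% decrease: $133.61075 × 0.95 = $126.9302125 ≈ $126.93.

$126.93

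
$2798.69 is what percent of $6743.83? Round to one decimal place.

41.5%

$2798.69 ÷ $6743.83 ≈ 41.5%.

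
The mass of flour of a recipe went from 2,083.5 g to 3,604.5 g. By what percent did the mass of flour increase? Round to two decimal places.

73.00%

Change: 3,604.5 − 2,083.5 = 1,521.0.
Relative to the original: 1,521.0 ÷ 2,083.5 ≈ 73.00%.
So the mass of flour increased by 73.00%.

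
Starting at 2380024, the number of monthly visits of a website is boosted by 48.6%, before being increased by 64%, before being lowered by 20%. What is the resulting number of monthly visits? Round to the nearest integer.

4640171

Each change multiplies by a factor: 1.486 × 1.64 × 0.8 = 1.949632.
2380024 × 1.949632 = 4640170.951168 ≈ 4640171.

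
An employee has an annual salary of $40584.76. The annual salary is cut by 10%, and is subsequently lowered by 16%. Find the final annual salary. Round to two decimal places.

Apply the 10% decrease: $40584.76 × 0.9 = $36526.284.
After the 16% decrease: $36526.284 × 0.84 = $30682.07856 ≈ $30682.08.

$30682.08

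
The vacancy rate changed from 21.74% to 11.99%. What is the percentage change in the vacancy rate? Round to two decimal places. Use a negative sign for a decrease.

-44.85%

The change is 11.99 − 21.74 = -9.75 percentage points.
Relative to the original 21.74%, that is -9.75 ÷ 21.74 ≈ -44.85%.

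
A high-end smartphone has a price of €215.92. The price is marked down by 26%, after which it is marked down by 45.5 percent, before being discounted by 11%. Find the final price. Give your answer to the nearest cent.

€77.50

Each change multiplies by a factor: 0.74 × 0.545 × 0.89 = 0.358937.
€215.92 × 0.358937 = €77.50167704 ≈ €77.50.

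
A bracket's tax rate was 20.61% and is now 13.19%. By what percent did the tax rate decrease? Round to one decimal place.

36.0%

The change is 13.19 − 20.61 = -7.42 percentage points.
Relative to the original 20.61%, that is -7.42 ÷ 20.61 ≈ -36.0%.
So the tax rate fell by 36.0%.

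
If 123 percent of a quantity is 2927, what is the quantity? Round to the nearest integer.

2380

2927 ÷ 1.23 ≈ 2380.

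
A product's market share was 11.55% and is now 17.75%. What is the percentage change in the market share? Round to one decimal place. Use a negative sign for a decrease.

The change is 17.75 − 11.55 = 6.20 percentage points.
Relative to the original 11.55%, that is 6.20 ÷ 11.55 ≈ 53.7%.

53.7%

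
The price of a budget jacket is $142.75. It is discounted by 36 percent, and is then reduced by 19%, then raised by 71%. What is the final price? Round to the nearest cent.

Each change multiplies by a factor: 0.64 × 0.81 × 1.71 = 0.886464.
$142.75 × 0.886464 = $126.542736 ≈ $126.54.

$126.54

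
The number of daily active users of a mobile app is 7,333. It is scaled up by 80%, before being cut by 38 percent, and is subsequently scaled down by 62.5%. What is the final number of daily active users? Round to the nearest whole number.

Each change multiplies by a factor: 1.8 × 0.62 × 0.375 = 0.4185.
7,333 × 0.4185 = 3068.8605 ≈ 3,069.

3,069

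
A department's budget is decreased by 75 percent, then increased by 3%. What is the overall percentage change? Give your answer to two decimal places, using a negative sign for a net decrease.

-74.25%

A 75% decrease multiplies by 0.25.
Then a 3% increase: 0.25 × 1.03 = 0.2575.
Overall factor 0.2575, i.e. -74.25%.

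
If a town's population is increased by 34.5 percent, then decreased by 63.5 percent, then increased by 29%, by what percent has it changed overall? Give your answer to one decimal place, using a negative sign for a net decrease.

-36.7%

A 34.5% increase multiplies by 1.345.
Then a 63.5% decrease: 1.345 × 0.365 = 0.490925.
Then a 29% increase: 0.490925 × 1.29 = 0.63329325.
Overall factor 0.63329325, i.e. -36.7%.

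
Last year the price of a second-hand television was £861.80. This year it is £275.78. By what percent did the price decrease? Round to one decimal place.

68.0%

Change: £275.78 − £861.80 = -£586.02.
Relative to the original: -£586.02 ÷ £861.80 ≈ -68.0%.
So the price decreased by 68.0%.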